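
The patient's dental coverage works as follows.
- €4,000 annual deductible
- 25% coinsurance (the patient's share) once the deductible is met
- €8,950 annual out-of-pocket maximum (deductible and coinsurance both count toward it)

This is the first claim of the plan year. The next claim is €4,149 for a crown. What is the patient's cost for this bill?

€4,037.25

Nothing has been paid toward the €4,000 deductible, so the first €4,000 of this charge is applied there.
After the €4,000 deductible portion, €4,149 − €4,000 = €149 is subject to coinsurance.
25% of €149 = €37.25 falls to the patient.
So the patient owes €4,000 + €37.25 = €4,037.25 before any cap.
Year-to-date out-of-pocket becomes €0 + €4,037.25 = €4,037.25, still under the €8,950 maximum, so no cap applies.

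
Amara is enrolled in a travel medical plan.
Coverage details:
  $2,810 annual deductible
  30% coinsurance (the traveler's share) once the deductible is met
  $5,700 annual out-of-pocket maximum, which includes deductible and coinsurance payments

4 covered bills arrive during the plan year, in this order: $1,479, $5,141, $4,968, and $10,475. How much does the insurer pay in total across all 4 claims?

$16,363

Claim 1 ($1,479): entire amount goes to the deductible. Traveler pays $1,479; OOP now $1,479. Plan pays $1,479 − $1,479 = $0.
Claim 2 ($5,141): $1,331 to deductible, leaving $3,810; 30% of $3,810 = $1,143. Traveler pays $2,474; OOP now $3,953. Plan pays $5,141 − $2,474 = $2,667.
Claim 3 ($4,968): deductible already satisfied, so traveler's share is 30% × $4,968 = $1,490.40. Traveler owes $1,490.40 (running OOP $5,443.40). Plan pays $4,968 − $1,490.40 = $3,477.60.
Claim 4 ($10,475): 30% coinsurance on $10,475 = $3,142.50. Adding that to $5,443.40 gives $8,585.90, past the $5,700 cap; traveler pays only $5,700 − $5,443.40 = $256.60. Plan pays $10,475 − $256.60 = $10,218.40.
Insurer total = bills − traveler's total = $22,063 − $5,700 = $16,363.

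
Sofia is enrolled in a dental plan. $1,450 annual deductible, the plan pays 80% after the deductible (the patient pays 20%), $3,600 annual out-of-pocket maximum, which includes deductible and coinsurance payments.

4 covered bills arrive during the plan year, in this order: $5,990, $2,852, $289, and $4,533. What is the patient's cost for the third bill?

$57.80

Bill 1, $5,990: $1,450 to deductible, leaving $4,540; coinsurance $4,540 × 20% = $908. Patient owes $2,358 (running OOP $2,358).
Bill 2, $2,852: 20% coinsurance on $2,852 = $570.40. Patient pays $570.40; OOP now $2,928.40.
Bill 3, $289: 20% coinsurance on $289 = $57.80. Patient owes $57.80 (running OOP $2,986.20).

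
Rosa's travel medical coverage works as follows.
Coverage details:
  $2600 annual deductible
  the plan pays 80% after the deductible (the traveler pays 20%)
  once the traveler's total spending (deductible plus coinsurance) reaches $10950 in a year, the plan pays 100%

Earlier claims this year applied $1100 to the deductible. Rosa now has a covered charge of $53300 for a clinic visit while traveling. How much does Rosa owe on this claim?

$1100 of the $2600 deductible is already met, leaving $1500.
That leaves $53300 − $1500 = $51800 for coinsurance.
20% of $51800 = $10360 falls to the traveler.
So the traveler owes $1500 + $10360 = $11860 before any cap.
Adding $11860 to the $1100 already spent would give $12960, which exceeds the $10950 cap; the traveler pays just $10950 − $1100 = $9850.

$9850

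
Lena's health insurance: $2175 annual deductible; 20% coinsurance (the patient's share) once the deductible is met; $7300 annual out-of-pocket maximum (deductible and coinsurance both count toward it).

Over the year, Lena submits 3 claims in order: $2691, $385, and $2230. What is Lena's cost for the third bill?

Claim 1 — $2691: deductible takes $2175, $516 remains; 20% of $516 = $103.20. Patient owes $2278.20 (running OOP $2278.20).
Claim 2 — $385: 20% coinsurance on $385 = $77. Cost to patient: $77. OOP to date $2355.20.
Claim 3 — $2230: deductible met; 20% of $2230 = $446. Patient pays $446; OOP now $2801.20.

$446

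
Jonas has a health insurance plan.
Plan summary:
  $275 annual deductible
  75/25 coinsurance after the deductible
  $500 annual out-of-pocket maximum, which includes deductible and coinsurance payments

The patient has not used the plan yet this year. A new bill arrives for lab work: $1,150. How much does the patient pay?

$493.75

The full $275 deductible is still open; $275 of this bill applies to it.
The remaining $875 (= $1,150 − $275) moves to coinsurance.
Coinsurance: $875 × 25% = $218.75.
Patient responsibility before any cap: $275 + $218.75 = $493.75.
Year-to-date out-of-pocket becomes $0 + $493.75 = $493.75, still under the $500 maximum, so no cap applies.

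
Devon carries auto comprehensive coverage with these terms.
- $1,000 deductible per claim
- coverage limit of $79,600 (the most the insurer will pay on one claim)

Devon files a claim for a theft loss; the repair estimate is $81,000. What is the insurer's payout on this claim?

Subtract the deductible: $81,000 − $1,000 = $80,000.
$80,000 exceeds the $79,600 limit, so the insurer pays the limit: $79,600.

$79,600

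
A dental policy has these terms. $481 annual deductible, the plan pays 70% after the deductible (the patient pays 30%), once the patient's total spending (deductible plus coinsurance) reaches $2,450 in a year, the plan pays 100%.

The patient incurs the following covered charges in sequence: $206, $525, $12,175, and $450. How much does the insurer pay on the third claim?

Bill 1, $206: all of it applies to the deductible. Cost to patient: $206. OOP to date $206. Insurer: $206 − $206 = $0.
Bill 2, $525: $275 finishes the deductible; $250 goes to coinsurance; patient's 30% is $75. Cost to patient: $350. OOP to date $556. Plan pays $525 − $350 = $175.
Bill 3, $12,175: deductible met; 30% of $12,175 = $3,652.50. That would push OOP to $4,208.50, over the $2,450 cap, so patient pays $2,450 − $556 = $1,894. Insurer: $12,175 − $1,894 = $10,281.

$10,281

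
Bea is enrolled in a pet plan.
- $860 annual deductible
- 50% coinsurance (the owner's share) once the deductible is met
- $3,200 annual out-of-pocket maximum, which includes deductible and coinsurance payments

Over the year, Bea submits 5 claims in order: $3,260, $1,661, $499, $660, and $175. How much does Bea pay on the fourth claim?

$60

Claim 1 ($3,260): deductible takes $860, $2,400 remains; coinsurance $2,400 × 50% = $1,200. Cost to owner: $2,060. OOP to date $2,060.
Claim 2 ($1,661): deductible met; 50% of $1,661 = $830.50. Owner pays $830.50; OOP now $2,890.50.
Claim 3 ($499): deductible already satisfied, so owner's share is 50% × $499 = $249.50. Owner owes $249.50 (running OOP $3,140).
Claim 4 ($660): deductible already satisfied, so owner's share is 50% × $660 = $330. OOP would hit $3,470 > $3,200, so the cap limits the owner to $3,200 − $3,140 = $60.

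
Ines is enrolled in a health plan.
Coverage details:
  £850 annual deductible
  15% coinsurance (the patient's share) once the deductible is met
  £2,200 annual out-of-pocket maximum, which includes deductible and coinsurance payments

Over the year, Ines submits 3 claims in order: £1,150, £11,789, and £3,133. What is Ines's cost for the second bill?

£1,305

Bill 1, £1,150: £850 finishes the deductible; £300 goes to coinsurance; 15% of £300 = £45. Patient owes £895 (running OOP £895).
Bill 2, £11,789: 15% coinsurance on £11,789 = £1,768.35. That would push OOP to £2,663.35, over the £2,200 cap, so patient pays £2,200 − £895 = £1,305.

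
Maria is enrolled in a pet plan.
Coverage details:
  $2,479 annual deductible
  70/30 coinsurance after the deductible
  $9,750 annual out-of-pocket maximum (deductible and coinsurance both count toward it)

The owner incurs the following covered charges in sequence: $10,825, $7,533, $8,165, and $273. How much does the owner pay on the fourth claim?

#1 ($10,825): $2,479 to deductible, leaving $8,346; coinsurance $8,346 × 30% = $2,503.80. Owner owes $4,982.80 (running OOP $4,982.80).
#2 ($7,533): deductible already satisfied, so owner's share is 30% × $7,533 = $2,259.90. Owner pays $2,259.90; OOP now $7,242.70.
#3 ($8,165): deductible met; 30% of $8,165 = $2,449.50. Owner pays $2,449.50; OOP now $9,692.20.
#4 ($273): deductible already satisfied, so owner's share is 30% × $273 = $81.90. Adding that to $9,692.20 gives $9,774.10, past the $9,750 cap; owner pays only $9,750 − $9,692.20 = $57.80.

$57.80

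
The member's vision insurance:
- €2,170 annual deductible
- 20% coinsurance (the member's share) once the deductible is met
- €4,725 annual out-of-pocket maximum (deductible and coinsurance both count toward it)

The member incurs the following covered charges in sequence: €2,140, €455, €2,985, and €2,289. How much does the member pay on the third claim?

€597

Claim 1 (€2,140): fully absorbed by the deductible. Cost to member: €2,140. OOP to date €2,140.
Claim 2 (€455): deductible takes €30, €425 remains; coinsurance €425 × 20% = €85. Cost to member: €115. OOP to date €2,255.
Claim 3 (€2,985): 20% coinsurance on €2,985 = €597. Member owes €597 (running OOP €2,852).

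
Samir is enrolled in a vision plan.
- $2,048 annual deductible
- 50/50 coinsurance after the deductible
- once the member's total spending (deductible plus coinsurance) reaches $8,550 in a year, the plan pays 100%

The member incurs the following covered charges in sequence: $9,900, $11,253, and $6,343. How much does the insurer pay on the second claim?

$8,677

#1 ($9,900): $2,048 finishes the deductible; $7,852 goes to coinsurance; coinsurance $7,852 × 50% = $3,926. Member owes $5,974 (running OOP $5,974). Insurer: $9,900 − $5,974 = $3,926.
#2 ($11,253): deductible met; 50% of $11,253 = $5,626.50. OOP would hit $11,600.50 > $8,550, so the cap limits the member to $8,550 − $5,974 = $2,576. Plan pays $11,253 − $2,576 = $8,677.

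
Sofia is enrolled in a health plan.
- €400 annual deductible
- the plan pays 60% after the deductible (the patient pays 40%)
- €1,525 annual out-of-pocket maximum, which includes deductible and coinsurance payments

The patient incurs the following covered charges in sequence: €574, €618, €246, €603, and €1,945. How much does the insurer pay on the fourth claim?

€361.80

Claim 1 (€574): €400 to deductible, leaving €174; patient's 40% is €69.60. Patient pays €469.60; OOP now €469.60. Insurer: €574 − €469.60 = €104.40.
Claim 2 (€618): deductible already satisfied, so patient's share is 40% × €618 = €247.20. Patient owes €247.20 (running OOP €716.80). Insurer: €618 − €247.20 = €370.80.
Claim 3 (€246): deductible met; 40% of €246 = €98.40. Patient pays €98.40; OOP now €815.20. Plan pays €246 − €98.40 = €147.60.
Claim 4 (€603): deductible already satisfied, so patient's share is 40% × €603 = €241.20. Patient pays €241.20; OOP now €1,056.40. Insurer: €603 − €241.20 = €361.80.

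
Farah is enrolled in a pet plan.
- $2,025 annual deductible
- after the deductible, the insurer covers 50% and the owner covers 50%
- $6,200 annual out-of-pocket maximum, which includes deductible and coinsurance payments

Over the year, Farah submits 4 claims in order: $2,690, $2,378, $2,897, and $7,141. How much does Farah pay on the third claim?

#1 ($2,690): $2,025 finishes the deductible; $665 goes to coinsurance; 50% of $665 = $332.50. Owner pays $2,357.50; OOP now $2,357.50.
#2 ($2,378): 50% coinsurance on $2,378 = $1,189. Owner owes $1,189 (running OOP $3,546.50).
#3 ($2,897): 50% coinsurance on $2,897 = $1,448.50. Owner pays $1,448.50; OOP now $4,995.

$1,448.50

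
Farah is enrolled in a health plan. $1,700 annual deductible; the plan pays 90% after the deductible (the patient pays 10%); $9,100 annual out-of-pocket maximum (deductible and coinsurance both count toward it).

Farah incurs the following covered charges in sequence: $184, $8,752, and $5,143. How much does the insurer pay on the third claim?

$4,628.70

Bill 1, $184: fully absorbed by the deductible. Cost to patient: $184. OOP to date $184. Insurer: $184 − $184 = $0.
Bill 2, $8,752: $1,516 finishes the deductible; $7,236 goes to coinsurance; patient's 10% is $723.60. Patient pays $2,239.60; OOP now $2,423.60. Plan pays $8,752 − $2,239.60 = $6,512.40.
Bill 3, $5,143: deductible met; 10% of $5,143 = $514.30. Patient pays $514.30; OOP now $2,937.90. Plan pays $5,143 − $514.30 = $4,628.70.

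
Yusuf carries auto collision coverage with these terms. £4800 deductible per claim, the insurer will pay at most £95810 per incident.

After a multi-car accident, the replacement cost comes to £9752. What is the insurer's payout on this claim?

£4952

Less the £4800 deductible: £9752 − £4800 = £4952.
£4952 is within the £95810 limit, so the insurer pays £4952.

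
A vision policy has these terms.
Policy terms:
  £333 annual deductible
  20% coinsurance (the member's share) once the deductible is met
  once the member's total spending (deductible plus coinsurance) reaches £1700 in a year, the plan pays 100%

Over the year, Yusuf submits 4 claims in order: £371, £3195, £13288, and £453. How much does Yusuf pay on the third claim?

#1 (£371): £333 to deductible, leaving £38; coinsurance £38 × 20% = £7.60. Cost to member: £340.60. OOP to date £340.60.
#2 (£3195): deductible already satisfied, so member's share is 20% × £3195 = £639. Member owes £639 (running OOP £979.60).
#3 (£13288): 20% coinsurance on £13288 = £2657.60. That would push OOP to £3637.20, over the £1700 cap, so member pays £1700 − £979.60 = £720.40.

£720.40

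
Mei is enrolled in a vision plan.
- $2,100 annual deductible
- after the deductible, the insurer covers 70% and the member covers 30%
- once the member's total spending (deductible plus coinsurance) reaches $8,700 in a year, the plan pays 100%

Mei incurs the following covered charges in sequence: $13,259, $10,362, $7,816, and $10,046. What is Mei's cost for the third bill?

$143.70

Claim 1 ($13,259): $2,100 finishes the deductible; $11,159 goes to coinsurance; 30% of $11,159 = $3,347.70. Member owes $5,447.70 (running OOP $5,447.70).
Claim 2 ($10,362): 30% coinsurance on $10,362 = $3,108.60. Cost to member: $3,108.60. OOP to date $8,556.30.
Claim 3 ($7,816): deductible already satisfied, so member's share is 30% × $7,816 = $2,344.80. Adding that to $8,556.30 gives $10,901.10, past the $8,700 cap; member pays only $8,700 − $8,556.30 = $143.70.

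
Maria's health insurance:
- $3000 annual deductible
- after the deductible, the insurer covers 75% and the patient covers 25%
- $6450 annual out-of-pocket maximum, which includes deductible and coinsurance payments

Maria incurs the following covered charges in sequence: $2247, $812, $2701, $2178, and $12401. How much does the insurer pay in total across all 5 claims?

#1 ($2247): entire amount goes to the deductible. Patient owes $2247 (running OOP $2247). Insurer: $2247 − $2247 = $0.
#2 ($812): $753 finishes the deductible; $59 goes to coinsurance; coinsurance $59 × 25% = $14.75. Patient pays $767.75; OOP now $3014.75. Insurer: $812 − $767.75 = $44.25.
#3 ($2701): deductible met; 25% of $2701 = $675.25. Patient owes $675.25 (running OOP $3690). Insurer: $2701 − $675.25 = $2025.75.
#4 ($2178): deductible met; 25% of $2178 = $544.50. Cost to patient: $544.50. OOP to date $4234.50. Insurer: $2178 − $544.50 = $1633.50.
#5 ($12401): deductible met; 25% of $12401 = $3100.25. Adding that to $4234.50 gives $7334.75, past the $6450 cap; patient pays only $6450 − $4234.50 = $2215.50. Plan pays $12401 − $2215.50 = $10185.50.
Insurer total: $0 + $44.25 + $2025.75 + $1633.50 + $10185.50 = $13889.

$13889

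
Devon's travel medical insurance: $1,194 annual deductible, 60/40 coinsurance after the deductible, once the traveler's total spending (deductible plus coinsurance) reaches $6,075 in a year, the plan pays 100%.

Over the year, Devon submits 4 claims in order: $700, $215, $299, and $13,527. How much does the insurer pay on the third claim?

$12

Claim 1 ($700): all of it applies to the deductible. Traveler pays $700; OOP now $700. Insurer: $700 − $700 = $0.
Claim 2 ($215): fully absorbed by the deductible. Traveler owes $215 (running OOP $915). Plan pays $215 − $215 = $0.
Claim 3 ($299): $279 to deductible, leaving $20; traveler's 40% is $8. Traveler pays $287; OOP now $1,202. Insurer: $299 − $287 = $12.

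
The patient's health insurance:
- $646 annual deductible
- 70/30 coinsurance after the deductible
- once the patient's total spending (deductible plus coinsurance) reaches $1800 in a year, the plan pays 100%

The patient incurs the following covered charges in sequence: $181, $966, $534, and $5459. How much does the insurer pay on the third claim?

#1 ($181): entire amount goes to the deductible. Patient pays $181; OOP now $181. Insurer: $181 − $181 = $0.
#2 ($966): deductible takes $465, $501 remains; 30% of $501 = $150.30. Patient owes $615.30 (running OOP $796.30). Insurer: $966 − $615.30 = $350.70.
#3 ($534): deductible met; 30% of $534 = $160.20. Patient owes $160.20 (running OOP $956.50). Insurer: $534 − $160.20 = $373.80.

$373.80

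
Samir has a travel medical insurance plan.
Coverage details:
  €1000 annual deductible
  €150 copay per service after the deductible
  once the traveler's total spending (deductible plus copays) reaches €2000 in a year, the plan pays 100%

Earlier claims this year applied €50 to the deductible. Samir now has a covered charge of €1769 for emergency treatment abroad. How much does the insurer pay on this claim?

€50 of the €1000 deductible is already met, leaving €950.
After the €950 deductible portion, €1769 − €950 = €819 is subject to the copay.
Copay on this service: €150.
Traveler responsibility before any cap: €950 + €150 = €1100.
Year-to-date out-of-pocket becomes €50 + €1100 = €1150, still under the €2000 maximum, so no cap applies.
The insurer covers the remainder: €1769 − €1100 = €669.

€669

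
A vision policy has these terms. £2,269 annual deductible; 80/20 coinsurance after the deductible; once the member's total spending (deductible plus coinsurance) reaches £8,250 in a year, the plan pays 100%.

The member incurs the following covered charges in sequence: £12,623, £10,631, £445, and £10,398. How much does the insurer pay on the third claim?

£356

Claim 1 (£12,623): deductible takes £2,269, £10,354 remains; coinsurance £10,354 × 20% = £2,070.80. Member pays £4,339.80; OOP now £4,339.80. Plan pays £12,623 − £4,339.80 = £8,283.20.
Claim 2 (£10,631): deductible met; 20% of £10,631 = £2,126.20. Member owes £2,126.20 (running OOP £6,466). Plan pays £10,631 − £2,126.20 = £8,504.80.
Claim 3 (£445): deductible met; 20% of £445 = £89. Cost to member: £89. OOP to date £6,555. Plan pays £445 − £89 = £356.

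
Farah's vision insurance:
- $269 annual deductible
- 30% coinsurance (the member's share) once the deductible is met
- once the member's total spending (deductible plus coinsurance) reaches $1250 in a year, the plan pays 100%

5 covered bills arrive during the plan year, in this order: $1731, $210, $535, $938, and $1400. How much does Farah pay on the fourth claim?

$281.40

Claim 1 — $1731: deductible takes $269, $1462 remains; coinsurance $1462 × 30% = $438.60. Member pays $707.60; OOP now $707.60.
Claim 2 — $210: deductible already satisfied, so member's share is 30% × $210 = $63. Member pays $63; OOP now $770.60.
Claim 3 — $535: 30% coinsurance on $535 = $160.50. Cost to member: $160.50. OOP to date $931.10.
Claim 4 — $938: 30% coinsurance on $938 = $281.40. Member owes $281.40 (running OOP $1212.50).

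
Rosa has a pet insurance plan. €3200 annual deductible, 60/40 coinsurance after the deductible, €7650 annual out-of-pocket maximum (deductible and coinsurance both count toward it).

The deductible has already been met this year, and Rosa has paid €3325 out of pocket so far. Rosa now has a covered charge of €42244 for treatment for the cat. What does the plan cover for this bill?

€37919

The deductible is already satisfied, so the full bill goes to coinsurance.
Owner's 40% share of €42244 is €16897.60.
That would bring total out-of-pocket to €20222.60, past the €7650 cap. The owner is capped at €7650 − €3325 = €4325 on this claim.
The insurer covers the remainder: €42244 − €4325 = €37919.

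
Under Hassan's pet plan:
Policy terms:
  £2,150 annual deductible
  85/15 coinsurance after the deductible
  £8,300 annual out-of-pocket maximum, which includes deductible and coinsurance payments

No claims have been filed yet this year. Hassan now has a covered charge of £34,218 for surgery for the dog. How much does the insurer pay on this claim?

£27,257.80

The full £2,150 deductible is still open; £2,150 of this bill applies to it.
The remaining £32,068 (= £34,218 − £2,150) moves to coinsurance.
Owner's 15% share of £32,068 is £4,810.20.
That puts the owner's cost at £2,150 + £4,810.20 = £6,960.20 before any cap.
Total out-of-pocket so far would be £0 + £6,960.20 = £6,960.20, below the £8,300 cap — no reduction.
The plan picks up £34,218 − £6,960.20 = £27,257.80.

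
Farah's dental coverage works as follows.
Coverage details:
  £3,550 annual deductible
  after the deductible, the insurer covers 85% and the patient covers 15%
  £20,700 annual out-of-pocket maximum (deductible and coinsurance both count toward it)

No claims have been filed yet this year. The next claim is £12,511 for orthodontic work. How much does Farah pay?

Deductible not yet touched, so the first £3,550 of the bill goes to the deductible.
After the £3,550 deductible portion, £12,511 − £3,550 = £8,961 is subject to coinsurance.
Patient's 15% share of £8,961 is £1,344.15.
Patient responsibility before any cap: £3,550 + £1,344.15 = £4,894.15.
Cumulative spending £0 + £4,894.15 = £4,894.15 stays under the £20,700 maximum.

£4,894.15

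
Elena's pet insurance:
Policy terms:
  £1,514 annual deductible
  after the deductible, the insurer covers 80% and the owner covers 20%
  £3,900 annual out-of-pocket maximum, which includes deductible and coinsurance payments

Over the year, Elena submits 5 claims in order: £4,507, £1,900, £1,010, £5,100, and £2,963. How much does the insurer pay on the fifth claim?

Claim 1 (£4,507): deductible takes £1,514, £2,993 remains; 20% of £2,993 = £598.60. Owner pays £2,112.60; OOP now £2,112.60. Insurer: £4,507 − £2,112.60 = £2,394.40.
Claim 2 (£1,900): deductible met; 20% of £1,900 = £380. Owner pays £380; OOP now £2,492.60. Insurer: £1,900 − £380 = £1,520.
Claim 3 (£1,010): deductible met; 20% of £1,010 = £202. Owner pays £202; OOP now £2,694.60. Plan pays £1,010 − £202 = £808.
Claim 4 (£5,100): deductible already satisfied, so owner's share is 20% × £5,100 = £1,020. Owner pays £1,020; OOP now £3,714.60. Insurer: £5,100 − £1,020 = £4,080.
Claim 5 (£2,963): deductible already satisfied, so owner's share is 20% × £2,963 = £592.60. Adding that to £3,714.60 gives £4,307.20, past the £3,900 cap; owner pays only £3,900 − £3,714.60 = £185.40. Insurer: £2,963 − £185.40 = £2,777.60.

£2,777.60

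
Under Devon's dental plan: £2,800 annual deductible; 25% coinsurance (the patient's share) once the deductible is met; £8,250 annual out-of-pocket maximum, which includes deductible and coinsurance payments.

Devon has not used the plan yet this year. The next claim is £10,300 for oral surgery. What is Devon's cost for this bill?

The full £2,800 deductible is still open; £2,800 of this bill applies to it.
The remaining £7,500 (= £10,300 − £2,800) moves to coinsurance.
Coinsurance: £7,500 × 25% = £1,875.
So the patient owes £2,800 + £1,875 = £4,675 before any cap.
Year-to-date out-of-pocket becomes £0 + £4,675 = £4,675, still under the £8,250 maximum, so no cap applies.

£4,675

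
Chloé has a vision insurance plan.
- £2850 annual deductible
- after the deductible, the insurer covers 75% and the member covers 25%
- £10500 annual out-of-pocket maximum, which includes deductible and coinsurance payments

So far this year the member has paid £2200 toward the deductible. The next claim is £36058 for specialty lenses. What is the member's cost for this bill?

£8300

£2200 of the £2850 deductible is already met, leaving £650.
The remaining £35408 (= £36058 − £650) moves to coinsurance.
25% of £35408 = £8852 falls to the member.
That puts the member's cost at £650 + £8852 = £9502 before any cap.
Year-to-date out-of-pocket would reach £2200 + £9502 = £11702, above the £10500 maximum, so the member pays only £10500 − £2200 = £8300.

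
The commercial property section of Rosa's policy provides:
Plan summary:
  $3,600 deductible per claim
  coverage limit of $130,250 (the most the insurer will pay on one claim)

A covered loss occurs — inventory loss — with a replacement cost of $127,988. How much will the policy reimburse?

$124,388

Subtract the deductible: $127,988 − $3,600 = $124,388.
$124,388 ≤ $130,250, so the limit doesn't bind; insurer pays $124,388.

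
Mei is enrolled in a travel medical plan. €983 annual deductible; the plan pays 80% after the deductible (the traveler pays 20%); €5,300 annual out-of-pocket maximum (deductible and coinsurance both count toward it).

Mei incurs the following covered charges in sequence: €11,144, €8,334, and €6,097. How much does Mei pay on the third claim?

€618

Bill 1, €11,144: deductible takes €983, €10,161 remains; coinsurance €10,161 × 20% = €2,032.20. Traveler pays €3,015.20; OOP now €3,015.20.
Bill 2, €8,334: deductible met; 20% of €8,334 = €1,666.80. Traveler pays €1,666.80; OOP now €4,682.
Bill 3, €6,097: deductible met; 20% of €6,097 = €1,219.40. OOP would hit €5,901.40 > €5,300, so the cap limits the traveler to €5,300 − €4,682 = €618.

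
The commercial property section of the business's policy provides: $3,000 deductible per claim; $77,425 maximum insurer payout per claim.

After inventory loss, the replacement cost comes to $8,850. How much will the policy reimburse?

Less the $3,000 deductible: $8,850 − $3,000 = $5,850.
$5,850 is within the $77,425 limit, so the insurer pays $5,850.

$5,850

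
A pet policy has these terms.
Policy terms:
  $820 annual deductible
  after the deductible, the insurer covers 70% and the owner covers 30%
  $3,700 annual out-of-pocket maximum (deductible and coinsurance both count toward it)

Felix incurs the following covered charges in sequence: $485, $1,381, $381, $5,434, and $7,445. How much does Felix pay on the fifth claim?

$821.70

#1 ($485): all of it applies to the deductible. Owner owes $485 (running OOP $485).
#2 ($1,381): $335 finishes the deductible; $1,046 goes to coinsurance; owner's 30% is $313.80. Owner pays $648.80; OOP now $1,133.80.
#3 ($381): deductible already satisfied, so owner's share is 30% × $381 = $114.30. Owner owes $114.30 (running OOP $1,248.10).
#4 ($5,434): 30% coinsurance on $5,434 = $1,630.20. Owner pays $1,630.20; OOP now $2,878.30.
#5 ($7,445): deductible already satisfied, so owner's share is 30% × $7,445 = $2,233.50. Adding that to $2,878.30 gives $5,111.80, past the $3,700 cap; owner pays only $3,700 − $2,878.30 = $821.70.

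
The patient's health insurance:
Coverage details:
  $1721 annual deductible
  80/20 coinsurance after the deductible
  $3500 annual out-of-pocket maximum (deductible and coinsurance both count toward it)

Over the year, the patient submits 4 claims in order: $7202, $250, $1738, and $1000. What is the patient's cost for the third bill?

$347.60

Claim 1 — $7202: $1721 to deductible, leaving $5481; 20% of $5481 = $1096.20. Cost to patient: $2817.20. OOP to date $2817.20.
Claim 2 — $250: deductible met; 20% of $250 = $50. Patient pays $50; OOP now $2867.20.
Claim 3 — $1738: 20% coinsurance on $1738 = $347.60. Patient owes $347.60 (running OOP $3214.80).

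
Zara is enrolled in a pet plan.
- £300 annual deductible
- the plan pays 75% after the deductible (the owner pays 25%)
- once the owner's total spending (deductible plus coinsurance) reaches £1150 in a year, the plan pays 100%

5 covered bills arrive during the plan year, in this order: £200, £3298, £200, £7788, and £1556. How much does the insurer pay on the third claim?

£150

Bill 1, £200: fully absorbed by the deductible. Owner pays £200; OOP now £200. Insurer: £200 − £200 = £0.
Bill 2, £3298: deductible takes £100, £3198 remains; 25% of £3198 = £799.50. Owner owes £899.50 (running OOP £1099.50). Plan pays £3298 − £899.50 = £2398.50.
Bill 3, £200: deductible met; 25% of £200 = £50. Owner owes £50 (running OOP £1149.50). Plan pays £200 − £50 = £150.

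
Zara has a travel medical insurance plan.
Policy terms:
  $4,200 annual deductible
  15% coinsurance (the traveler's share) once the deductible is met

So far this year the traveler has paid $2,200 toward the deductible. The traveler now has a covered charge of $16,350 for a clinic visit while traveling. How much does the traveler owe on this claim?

Remaining deductible: $4,200 − $2,200 = $2,000.
That leaves $16,350 − $2,000 = $14,350 for coinsurance.
Traveler's 15% share of $14,350 is $2,152.50.
So the traveler owes $2,000 + $2,152.50 = $4,152.50.

$4,152.50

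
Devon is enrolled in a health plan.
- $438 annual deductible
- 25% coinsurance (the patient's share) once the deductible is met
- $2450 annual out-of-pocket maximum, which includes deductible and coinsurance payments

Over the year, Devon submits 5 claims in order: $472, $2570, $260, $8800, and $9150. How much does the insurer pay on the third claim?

$195

Claim 1 ($472): $438 to deductible, leaving $34; 25% of $34 = $8.50. Patient pays $446.50; OOP now $446.50. Plan pays $472 − $446.50 = $25.50.
Claim 2 ($2570): deductible met; 25% of $2570 = $642.50. Patient owes $642.50 (running OOP $1089). Plan pays $2570 − $642.50 = $1927.50.
Claim 3 ($260): deductible met; 25% of $260 = $65. Patient owes $65 (running OOP $1154). Insurer: $260 − $65 = $195.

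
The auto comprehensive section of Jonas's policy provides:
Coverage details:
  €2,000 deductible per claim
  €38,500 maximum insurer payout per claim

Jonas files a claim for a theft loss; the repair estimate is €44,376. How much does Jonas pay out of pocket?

€5,876

After the deductible, €44,376 − €2,000 = €42,376 remains.
€42,376 exceeds the €38,500 limit, so the insurer pays the limit: €38,500.
Policyholder's share is the uncovered remainder: €44,376 − €38,500 = €5,876.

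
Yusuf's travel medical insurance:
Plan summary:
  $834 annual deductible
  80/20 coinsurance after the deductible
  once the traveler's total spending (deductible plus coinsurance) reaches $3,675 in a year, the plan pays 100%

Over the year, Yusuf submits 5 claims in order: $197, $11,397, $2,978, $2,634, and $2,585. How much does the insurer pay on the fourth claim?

$2,540.60

Bill 1, $197: all of it applies to the deductible. Traveler owes $197 (running OOP $197). Plan pays $197 − $197 = $0.
Bill 2, $11,397: $637 to deductible, leaving $10,760; traveler's 20% is $2,152. Traveler pays $2,789; OOP now $2,986. Insurer: $11,397 − $2,789 = $8,608.
Bill 3, $2,978: deductible met; 20% of $2,978 = $595.60. Traveler pays $595.60; OOP now $3,581.60. Plan pays $2,978 − $595.60 = $2,382.40.
Bill 4, $2,634: 20% coinsurance on $2,634 = $526.80. That would push OOP to $4,108.40, over the $3,675 cap, so traveler pays $3,675 − $3,581.60 = $93.40. Plan pays $2,634 − $93.40 = $2,540.60.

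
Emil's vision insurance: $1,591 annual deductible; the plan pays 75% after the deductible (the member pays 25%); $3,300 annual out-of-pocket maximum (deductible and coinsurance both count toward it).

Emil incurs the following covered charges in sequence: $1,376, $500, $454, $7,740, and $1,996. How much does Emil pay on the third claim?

$113.50

#1 ($1,376): all of it applies to the deductible. Cost to member: $1,376. OOP to date $1,376.
#2 ($500): $215 finishes the deductible; $285 goes to coinsurance; 25% of $285 = $71.25. Member pays $286.25; OOP now $1,662.25.
#3 ($454): deductible met; 25% of $454 = $113.50. Member pays $113.50; OOP now $1,775.75.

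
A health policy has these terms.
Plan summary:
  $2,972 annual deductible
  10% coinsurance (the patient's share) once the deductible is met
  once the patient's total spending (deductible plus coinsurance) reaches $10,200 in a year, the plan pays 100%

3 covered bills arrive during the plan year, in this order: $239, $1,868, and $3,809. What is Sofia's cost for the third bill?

$1,159.40

#1 ($239): all of it applies to the deductible. Patient owes $239 (running OOP $239).
#2 ($1,868): all of it applies to the deductible. Cost to patient: $1,868. OOP to date $2,107.
#3 ($3,809): deductible takes $865, $2,944 remains; patient's 10% is $294.40. Cost to patient: $1,159.40. OOP to date $3,266.40.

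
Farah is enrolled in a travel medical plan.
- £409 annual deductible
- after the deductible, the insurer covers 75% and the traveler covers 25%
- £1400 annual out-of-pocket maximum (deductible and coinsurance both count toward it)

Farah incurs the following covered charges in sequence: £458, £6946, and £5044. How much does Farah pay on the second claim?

Claim 1 — £458: £409 finishes the deductible; £49 goes to coinsurance; coinsurance £49 × 25% = £12.25. Traveler owes £421.25 (running OOP £421.25).
Claim 2 — £6946: deductible already satisfied, so traveler's share is 25% × £6946 = £1736.50. Adding that to £421.25 gives £2157.75, past the £1400 cap; traveler pays only £1400 − £421.25 = £978.75.

£978.75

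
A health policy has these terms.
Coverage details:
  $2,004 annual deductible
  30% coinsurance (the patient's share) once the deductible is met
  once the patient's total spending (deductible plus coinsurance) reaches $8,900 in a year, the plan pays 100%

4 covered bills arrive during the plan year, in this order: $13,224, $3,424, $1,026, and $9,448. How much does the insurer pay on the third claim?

#1 ($13,224): $2,004 to deductible, leaving $11,220; coinsurance $11,220 × 30% = $3,366. Patient pays $5,370; OOP now $5,370. Plan pays $13,224 − $5,370 = $7,854.
#2 ($3,424): 30% coinsurance on $3,424 = $1,027.20. Patient pays $1,027.20; OOP now $6,397.20. Plan pays $3,424 − $1,027.20 = $2,396.80.
#3 ($1,026): deductible already satisfied, so patient's share is 30% × $1,026 = $307.80. Patient owes $307.80 (running OOP $6,705). Insurer: $1,026 − $307.80 = $718.20.

$718.20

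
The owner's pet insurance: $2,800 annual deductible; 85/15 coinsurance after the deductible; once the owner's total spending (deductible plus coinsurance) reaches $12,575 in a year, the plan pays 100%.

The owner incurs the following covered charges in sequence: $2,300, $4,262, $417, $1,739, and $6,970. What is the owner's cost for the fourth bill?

#1 ($2,300): entire amount goes to the deductible. Owner owes $2,300 (running OOP $2,300).
#2 ($4,262): $500 to deductible, leaving $3,762; coinsurance $3,762 × 15% = $564.30. Cost to owner: $1,064.30. OOP to date $3,364.30.
#3 ($417): 15% coinsurance on $417 = $62.55. Owner pays $62.55; OOP now $3,426.85.
#4 ($1,739): 15% coinsurance on $1,739 = $260.85. Owner owes $260.85 (running OOP $3,687.70).

$260.85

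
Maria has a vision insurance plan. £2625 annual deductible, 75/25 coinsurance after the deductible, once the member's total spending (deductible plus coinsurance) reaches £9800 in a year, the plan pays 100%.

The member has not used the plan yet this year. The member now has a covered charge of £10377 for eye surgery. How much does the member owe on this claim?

Nothing has been paid toward the £2625 deductible, so the first £2625 of this charge is applied there.
That leaves £10377 − £2625 = £7752 for coinsurance.
Coinsurance: £7752 × 25% = £1938.
So the member owes £2625 + £1938 = £4563 before any cap.
Total out-of-pocket so far would be £0 + £4563 = £4563, below the £9800 cap — no reduction.

£4563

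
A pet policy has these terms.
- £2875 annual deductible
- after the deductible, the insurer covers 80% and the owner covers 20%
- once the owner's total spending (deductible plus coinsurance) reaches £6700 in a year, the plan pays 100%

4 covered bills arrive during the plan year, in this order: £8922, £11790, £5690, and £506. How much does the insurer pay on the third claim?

£5432.40

Bill 1, £8922: £2875 to deductible, leaving £6047; 20% of £6047 = £1209.40. Owner pays £4084.40; OOP now £4084.40. Plan pays £8922 − £4084.40 = £4837.60.
Bill 2, £11790: deductible met; 20% of £11790 = £2358. Cost to owner: £2358. OOP to date £6442.40. Insurer: £11790 − £2358 = £9432.
Bill 3, £5690: 20% coinsurance on £5690 = £1138. OOP would hit £7580.40 > £6700, so the cap limits the owner to £6700 − £6442.40 = £257.60. Plan pays £5690 − £257.60 = £5432.40.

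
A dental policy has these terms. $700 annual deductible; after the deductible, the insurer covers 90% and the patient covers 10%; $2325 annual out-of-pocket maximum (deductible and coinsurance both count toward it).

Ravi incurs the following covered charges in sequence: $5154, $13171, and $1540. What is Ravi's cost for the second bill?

$1179.60

Claim 1 ($5154): deductible takes $700, $4454 remains; coinsurance $4454 × 10% = $445.40. Cost to patient: $1145.40. OOP to date $1145.40.
Claim 2 ($13171): deductible met; 10% of $13171 = $1317.10. OOP would hit $2462.50 > $2325, so the cap limits the patient to $2325 − $1145.40 = $1179.60.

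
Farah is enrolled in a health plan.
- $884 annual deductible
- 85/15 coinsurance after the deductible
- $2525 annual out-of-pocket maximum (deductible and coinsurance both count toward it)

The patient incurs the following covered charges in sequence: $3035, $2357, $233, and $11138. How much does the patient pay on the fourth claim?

Claim 1 ($3035): $884 finishes the deductible; $2151 goes to coinsurance; patient's 15% is $322.65. Patient owes $1206.65 (running OOP $1206.65).
Claim 2 ($2357): 15% coinsurance on $2357 = $353.55. Patient owes $353.55 (running OOP $1560.20).
Claim 3 ($233): deductible met; 15% of $233 = $34.95. Patient pays $34.95; OOP now $1595.15.
Claim 4 ($11138): 15% coinsurance on $11138 = $1670.70. Adding that to $1595.15 gives $3265.85, past the $2525 cap; patient pays only $2525 − $1595.15 = $929.85.

$929.85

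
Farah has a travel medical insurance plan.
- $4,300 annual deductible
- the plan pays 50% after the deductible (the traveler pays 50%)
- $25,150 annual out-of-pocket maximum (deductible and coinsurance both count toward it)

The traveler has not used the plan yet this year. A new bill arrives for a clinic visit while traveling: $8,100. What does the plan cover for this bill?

Deductible not yet touched, so the first $4,300 of the bill goes to the deductible.
After the $4,300 deductible portion, $8,100 − $4,300 = $3,800 is subject to coinsurance.
Traveler's 50% share of $3,800 is $1,900.
Traveler responsibility before any cap: $4,300 + $1,900 = $6,200.
Cumulative spending $0 + $6,200 = $6,200 stays under the $25,150 maximum.
The plan picks up $8,100 − $6,200 = $1,900.

$1,900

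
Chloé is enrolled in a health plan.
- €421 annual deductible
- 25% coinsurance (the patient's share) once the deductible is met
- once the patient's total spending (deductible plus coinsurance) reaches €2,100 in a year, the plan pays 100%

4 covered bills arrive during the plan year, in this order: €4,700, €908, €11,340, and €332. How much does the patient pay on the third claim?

Bill 1, €4,700: deductible takes €421, €4,279 remains; 25% of €4,279 = €1,069.75. Cost to patient: €1,490.75. OOP to date €1,490.75.
Bill 2, €908: deductible met; 25% of €908 = €227. Cost to patient: €227. OOP to date €1,717.75.
Bill 3, €11,340: deductible already satisfied, so patient's share is 25% × €11,340 = €2,835. That would push OOP to €4,552.75, over the €2,100 cap, so patient pays €2,100 − €1,717.75 = €382.25.

€382.25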